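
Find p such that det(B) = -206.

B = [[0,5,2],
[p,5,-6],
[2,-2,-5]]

p = -6

Expanding along the column containing p, det(B) is linear in p: det(B) = (21)·p + (-80).
Set (21)·p + (-80) = -206  ⇒  (21)·p = -126  ⇒  p = -6.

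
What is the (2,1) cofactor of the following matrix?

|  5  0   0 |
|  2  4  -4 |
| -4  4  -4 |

Delete row 2 and column 1; the remaining 2×2 submatrix is [0 0; 4 -4].
Its determinant is 0·(-4) − 0·4 = 0.
The cofactor carries sign (−1)^(2+1) = −1, so C_{2,1} = −(0) = 0.

The cofactor is 0.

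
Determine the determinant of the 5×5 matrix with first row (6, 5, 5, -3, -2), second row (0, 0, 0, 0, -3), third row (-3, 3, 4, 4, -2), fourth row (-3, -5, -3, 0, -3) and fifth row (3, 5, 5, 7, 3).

1773

Expand along row 2 (it has 4 zeros):
  − (-3) · M_25   where M_25 = det([6 5 5 -3; -3 3 4 4; -3 -5 -3 0; 3 5 5 7]) = 591
det = (-1)·(-3)·(591) = 1773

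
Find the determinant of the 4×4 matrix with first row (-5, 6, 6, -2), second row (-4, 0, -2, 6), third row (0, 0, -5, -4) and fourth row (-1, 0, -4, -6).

The determinant is 564.

Expand along column 2 (it has 3 zeros):
  − (6) · M_12   where M_12 = det([-4 -2 6; 0 -5 -4; -1 -4 -6]) = -94
det = (-1)·(6)·(-94) = 564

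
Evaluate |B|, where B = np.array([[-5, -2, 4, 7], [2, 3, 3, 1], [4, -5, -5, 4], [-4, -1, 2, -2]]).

Expand along row 1:
  + (-5) · M_11   where M_11 = det([3 3 1; -5 -5 4; -1 2 -2]) = -51
  − (-2) · M_12   where M_12 = det([2 3 1; 4 -5 4; -4 2 -2]) = -32
  + (4) · M_13   where M_13 = det([2 3 1; 4 -5 4; -4 -1 -2]) = -20
  − (7) · M_14   where M_14 = det([2 3 3; 4 -5 -5; -4 -1 2]) = -66
det = (+1)·(-5)·(-51) + (-1)·(-2)·(-32) + (+1)·(4)·(-20) + (-1)·(7)·(-66) = 573

det(B) = 573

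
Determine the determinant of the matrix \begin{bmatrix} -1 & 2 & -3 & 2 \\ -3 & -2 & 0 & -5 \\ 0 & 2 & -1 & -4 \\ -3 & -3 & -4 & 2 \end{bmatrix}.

-193

Expand along row 2 (it has 1 zero):
  − (-3) · M_21   where M_21 = det([2 -3 2; 2 -1 -4; -3 -4 2]) = -82
  + (-2) · M_22   where M_22 = det([-1 -3 2; 0 -1 -4; -3 -4 2]) = -24
  + (-5) · M_24   where M_24 = det([-1 2 -3; 0 2 -1; -3 -3 -4]) = -1
det = (-1)·(-3)·(-82) + (+1)·(-2)·(-24) + (+1)·(-5)·(-1) = -193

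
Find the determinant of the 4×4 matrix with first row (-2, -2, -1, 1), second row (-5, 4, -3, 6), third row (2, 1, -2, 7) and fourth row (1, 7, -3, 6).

Expand along row 1:
  + (-2) · M_11   where M_11 = det([4 -3 6; 1 -2 7; 7 -3 6]) = -27
  − (-2) · M_12   where M_12 = det([-5 -3 6; 2 -2 7; 1 -3 6]) = -54
  + (-1) · M_13   where M_13 = det([-5 4 6; 2 1 7; 1 7 6]) = 273
  − (1) · M_14   where M_14 = det([-5 4 -3; 2 1 -2; 1 7 -3]) = -78
det = (+1)·(-2)·(-27) + (-1)·(-2)·(-54) + (+1)·(-1)·(273) + (-1)·(1)·(-78) = -249

-249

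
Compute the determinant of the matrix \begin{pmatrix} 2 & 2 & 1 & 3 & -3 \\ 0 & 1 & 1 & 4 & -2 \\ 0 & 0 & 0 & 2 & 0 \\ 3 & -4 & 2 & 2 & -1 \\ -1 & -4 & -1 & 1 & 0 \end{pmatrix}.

Expand along row 3 (it has 4 zeros):
  − (2) · M_34   where M_34 = det([2 2 1 -3; 0 1 1 -2; 3 -4 2 -1; -1 -4 -1 0]) = -60
det = (-1)·(2)·(-60) = 120

The determinant is 120.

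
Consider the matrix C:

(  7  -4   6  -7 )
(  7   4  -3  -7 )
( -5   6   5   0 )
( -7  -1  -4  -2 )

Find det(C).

The determinant is -7477.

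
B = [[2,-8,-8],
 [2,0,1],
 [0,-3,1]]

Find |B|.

Expand along row 2:
  − 2 · |-8 -8; -3 1| = −2·(-8 − 24) = 64
  − 1 · |2 -8; 0 -3| = −1·(-6 − 0) = 6
Sum: (64) + (6) = 70

70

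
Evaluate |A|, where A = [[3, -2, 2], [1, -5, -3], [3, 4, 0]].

Expand along column 3:
  + 2 · |1 -5; 3 4| = 2·(4 − (-15)) = 38
  − (-3) · |3 -2; 3 4| = −(-3)·(12 − (-6)) = 54
Sum: (38) + (54) = 92

|A| = 92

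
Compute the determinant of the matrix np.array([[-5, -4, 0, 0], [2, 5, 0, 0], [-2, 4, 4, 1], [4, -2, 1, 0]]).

The determinant is 17.

The matrix is block lower-triangular with a 2×2 block and a 2×2 block on the diagonal, so its determinant equals the product of the determinants of the diagonal blocks.
det of the 2×2 block = -17
det of the 2×2 block = -1
det = (-17)·(-1) = 17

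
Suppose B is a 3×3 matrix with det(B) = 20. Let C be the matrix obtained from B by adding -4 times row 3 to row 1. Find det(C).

20

Adding a multiple of one row to another leaves the determinant unchanged.
det(C) = (1)·(20) = 20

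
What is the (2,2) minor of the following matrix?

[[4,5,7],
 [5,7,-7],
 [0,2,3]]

Delete row 2 and column 2; the remaining 2×2 submatrix is [4 7; 0 3].
Its determinant is 4·3 − 7·0 = 12.

12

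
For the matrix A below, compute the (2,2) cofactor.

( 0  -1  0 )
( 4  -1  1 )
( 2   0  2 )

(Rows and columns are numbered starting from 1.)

Delete row 2 and column 2; the remaining 2×2 submatrix is [0 0; 2 2].
Its determinant is 0·2 − 0·2 = 0.
The cofactor carries sign (−1)^(2+2) = +1, so C_{2,2} = +(0) = 0.

0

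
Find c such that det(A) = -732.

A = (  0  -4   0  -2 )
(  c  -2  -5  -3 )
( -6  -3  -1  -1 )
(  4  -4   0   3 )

c = 3

Expanding along the row containing c, det(A) is linear in c: det(A) = (-20)·c + (-672).
Set (-20)·c + (-672) = -732  ⇒  (-20)·c = -60  ⇒  c = 3.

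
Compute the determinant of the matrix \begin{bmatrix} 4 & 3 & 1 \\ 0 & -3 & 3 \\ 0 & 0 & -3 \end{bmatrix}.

36

The matrix is upper triangular, so the determinant is the product of the diagonal entries:
det = (4) · (-3) · (-3) = 36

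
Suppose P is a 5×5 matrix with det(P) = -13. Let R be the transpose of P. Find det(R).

-13

det(Pᵀ) = det(P).
det(R) = (1)·(-13) = -13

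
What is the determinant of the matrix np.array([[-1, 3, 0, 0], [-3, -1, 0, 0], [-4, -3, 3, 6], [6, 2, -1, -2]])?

0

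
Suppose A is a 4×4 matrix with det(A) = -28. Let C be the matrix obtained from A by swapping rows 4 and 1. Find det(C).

28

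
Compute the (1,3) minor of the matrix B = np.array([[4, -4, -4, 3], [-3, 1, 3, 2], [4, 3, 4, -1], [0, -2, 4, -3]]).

29

Delete row 1 and column 3; the remaining 3×3 submatrix is [-3 1 2; 4 3 -1; 0 -2 -3].
Its determinant is 29.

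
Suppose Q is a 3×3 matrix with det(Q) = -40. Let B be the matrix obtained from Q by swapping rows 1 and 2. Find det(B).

det(B) = 40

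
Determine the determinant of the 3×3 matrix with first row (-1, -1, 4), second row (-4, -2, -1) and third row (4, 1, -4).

Expand along column 1:
  + (-1) · |-2 -1; 1 -4| = (-1)·(8 − (-1)) = -9
  − (-4) · |-1 4; 1 -4| = −(-4)·(4 − 4) = 0
  + 4 · |-1 4; -2 -1| = 4·(1 − (-8)) = 36
Sum: (-9) + (0) + (36) = 27

27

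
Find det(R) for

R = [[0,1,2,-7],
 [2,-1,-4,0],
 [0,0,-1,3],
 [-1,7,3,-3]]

Expand along row 3 (it has 2 zeros):
  + (-1) · M_33   where M_33 = det([0 1 -7; 2 -1 0; -1 7 -3]) = -85
  − (3) · M_34   where M_34 = det([0 1 2; 2 -1 -4; -1 7 3]) = 24
det = (+1)·(-1)·(-85) + (-1)·(3)·(24) = 13

det(R) = 13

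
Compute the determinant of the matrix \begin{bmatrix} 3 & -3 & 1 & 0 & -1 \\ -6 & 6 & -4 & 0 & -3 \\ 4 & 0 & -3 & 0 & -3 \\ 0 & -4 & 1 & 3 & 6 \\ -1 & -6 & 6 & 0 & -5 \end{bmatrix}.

Expand along column 4 (it has 4 zeros):
  + (3) · M_44   where M_44 = det([3 -3 1 -1; -6 6 -4 -3; 4 0 -3 -3; -1 -6 6 -5]) = -123
det = (+1)·(3)·(-123) = -369

-369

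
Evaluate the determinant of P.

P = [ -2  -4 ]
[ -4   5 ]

det(P) = -26

det(P) = (-2)·5 − (-4)·(-4) = -10 − 16 = -26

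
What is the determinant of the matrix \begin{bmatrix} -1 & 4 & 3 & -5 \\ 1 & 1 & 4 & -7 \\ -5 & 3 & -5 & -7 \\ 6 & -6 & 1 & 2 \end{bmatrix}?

418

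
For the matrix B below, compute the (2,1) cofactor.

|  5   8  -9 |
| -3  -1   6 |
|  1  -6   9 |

-18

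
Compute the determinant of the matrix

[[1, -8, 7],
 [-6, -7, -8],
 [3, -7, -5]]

Expand along row 1:
  + 1 · |-7 -8; -7 -5| = 1·(35 − 56) = -21
  − (-8) · |-6 -8; 3 -5| = −(-8)·(30 − (-24)) = 432
  + 7 · |-6 -7; 3 -7| = 7·(42 − (-21)) = 441
Sum: (-21) + (432) + (441) = 852

The determinant is 852.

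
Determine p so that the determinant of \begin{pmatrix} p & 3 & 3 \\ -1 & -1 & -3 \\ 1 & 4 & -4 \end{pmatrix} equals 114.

9

Expanding along the row containing p, det(M) is linear in p: det(M) = (16)·p + (-30).
Set (16)·p + (-30) = 114  ⇒  (16)·p = 144  ⇒  p = 9.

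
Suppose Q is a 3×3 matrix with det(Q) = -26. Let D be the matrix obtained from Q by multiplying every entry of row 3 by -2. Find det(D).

Scaling one row by -2 multiplies the determinant by -2.
det(D) = (-2)·(-26) = 52

52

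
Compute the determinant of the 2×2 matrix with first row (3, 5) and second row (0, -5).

-15

det = 3·(-5) − 5·0 = -15 − 0 = -15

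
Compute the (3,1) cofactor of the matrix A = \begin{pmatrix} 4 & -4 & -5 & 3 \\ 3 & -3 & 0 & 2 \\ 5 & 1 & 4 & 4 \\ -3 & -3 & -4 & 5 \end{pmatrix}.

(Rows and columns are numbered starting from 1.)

Delete row 3 and column 1; the remaining 3×3 submatrix is [-4 -5 3; -3 0 2; -3 -4 5].
Its determinant is -41.
The cofactor carries sign (−1)^(3+1) = +1, so C_{3,1} = +(-41) = -41.

The cofactor is -41.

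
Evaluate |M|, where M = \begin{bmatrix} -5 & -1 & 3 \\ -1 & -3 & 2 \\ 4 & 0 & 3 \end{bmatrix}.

Expand along row 3:
  + 4 · |-1 3; -3 2| = 4·(-2 − (-9)) = 28
  + 3 · |-5 -1; -1 -3| = 3·(15 − 1) = 42
Sum: (28) + (42) = 70

70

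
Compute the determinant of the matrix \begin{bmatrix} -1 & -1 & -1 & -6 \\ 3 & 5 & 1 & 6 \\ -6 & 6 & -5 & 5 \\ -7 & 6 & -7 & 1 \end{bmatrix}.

Expand along row 1:
  + (-1) · M_11   where M_11 = det([5 1 6; 6 -5 5; 6 -7 1]) = 102
  − (-1) · M_12   where M_12 = det([3 1 6; -6 -5 5; -7 -7 1]) = 103
  + (-1) · M_13   where M_13 = det([3 5 6; -6 6 5; -7 6 1]) = -181
  − (-6) · M_14   where M_14 = det([3 5 1; -6 6 -5; -7 6 -7]) = -65
det = (+1)·(-1)·(102) + (-1)·(-1)·(103) + (+1)·(-1)·(-181) + (-1)·(-6)·(-65) = -208

The determinant is -208.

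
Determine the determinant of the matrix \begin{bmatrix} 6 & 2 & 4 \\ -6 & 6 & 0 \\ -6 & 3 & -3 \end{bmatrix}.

-72

Expand along row 2:
  − (-6) · |2 4; 3 -3| = −(-6)·(-6 − 12) = -108
  + 6 · |6 4; -6 -3| = 6·(-18 − (-24)) = 36
Sum: (-108) + (36) = -72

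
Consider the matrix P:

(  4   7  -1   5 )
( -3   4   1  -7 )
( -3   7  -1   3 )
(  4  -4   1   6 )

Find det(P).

The determinant is -719.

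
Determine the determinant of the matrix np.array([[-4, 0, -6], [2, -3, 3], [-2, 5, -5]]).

-24

Expand along row 1:
  + (-4) · |-3 3; 5 -5| = (-4)·(15 − 15) = 0
  + (-6) · |2 -3; -2 5| = (-6)·(10 − 6) = -24
Sum: (0) + (-24) = -24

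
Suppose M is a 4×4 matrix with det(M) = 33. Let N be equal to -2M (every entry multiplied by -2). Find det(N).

528

For a 4×4 matrix, det(-2M) = (-2)^4·det(M) = 16·det(M).
det(N) = (16)·(33) = 528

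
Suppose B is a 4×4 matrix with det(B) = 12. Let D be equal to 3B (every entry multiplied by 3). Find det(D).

|D| = 972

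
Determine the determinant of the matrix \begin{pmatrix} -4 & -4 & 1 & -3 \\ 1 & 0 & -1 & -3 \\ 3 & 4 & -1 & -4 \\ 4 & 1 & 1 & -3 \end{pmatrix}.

149

Expand along row 2 (it has 1 zero):
  − (1) · M_21   where M_21 = det([-4 1 -3; 4 -1 -4; 1 1 -3]) = -35
  − (-1) · M_23   where M_23 = det([-4 -4 -3; 3 4 -4; 4 1 -3]) = 99
  + (-3) · M_24   where M_24 = det([-4 -4 1; 3 4 -1; 4 1 1]) = -5
det = (-1)·(1)·(-35) + (-1)·(-1)·(99) + (+1)·(-3)·(-5) = 149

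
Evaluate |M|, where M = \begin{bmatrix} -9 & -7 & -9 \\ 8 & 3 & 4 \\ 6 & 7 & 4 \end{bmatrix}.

Expand along row 1:
  + (-9) · |3 4; 7 4| = (-9)·(12 − 28) = 144
  − (-7) · |8 4; 6 4| = −(-7)·(32 − 24) = 56
  + (-9) · |8 3; 6 7| = (-9)·(56 − 18) = -342
Sum: (144) + (56) + (-342) = -142

The determinant is -142.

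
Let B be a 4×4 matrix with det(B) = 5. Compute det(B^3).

125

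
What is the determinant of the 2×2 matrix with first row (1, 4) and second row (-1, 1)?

det = 1·1 − 4·(-1) = 1 − (-4) = 5

5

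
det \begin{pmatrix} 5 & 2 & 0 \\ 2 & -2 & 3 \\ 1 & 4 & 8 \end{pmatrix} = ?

Expand along column 3:
  − 3 · |5 2; 1 4| = −3·(20 − 2) = -54
  + 8 · |5 2; 2 -2| = 8·(-10 − 4) = -112
Sum: (-54) + (-112) = -166

-166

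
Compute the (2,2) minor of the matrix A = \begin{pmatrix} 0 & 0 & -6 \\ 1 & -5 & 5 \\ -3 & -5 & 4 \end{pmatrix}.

The minor is -18.

Delete row 2 and column 2; the remaining 2×2 submatrix is [0 -6; -3 4].
Its determinant is 0·4 − (-6)·(-3) = -18.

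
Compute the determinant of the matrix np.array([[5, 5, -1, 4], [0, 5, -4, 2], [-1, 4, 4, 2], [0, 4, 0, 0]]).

Expand along row 4 (it has 3 zeros):
  + (4) · M_42   where M_42 = det([5 -1 4; 0 -4 2; -1 4 2]) = -94
det = (+1)·(4)·(-94) = -376

-376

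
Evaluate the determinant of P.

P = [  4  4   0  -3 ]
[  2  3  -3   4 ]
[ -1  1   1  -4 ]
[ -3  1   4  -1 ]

301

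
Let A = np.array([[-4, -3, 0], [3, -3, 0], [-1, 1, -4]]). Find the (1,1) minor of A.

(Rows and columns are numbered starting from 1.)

Delete row 1 and column 1; the remaining 2×2 submatrix is [-3 0; 1 -4].
Its determinant is (-3)·(-4) − 0·1 = 12.

12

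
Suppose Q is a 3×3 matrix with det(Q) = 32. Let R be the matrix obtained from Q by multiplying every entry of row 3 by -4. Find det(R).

Scaling one row by -4 multiplies the determinant by -4.
det(R) = (-4)·(32) = -128

-128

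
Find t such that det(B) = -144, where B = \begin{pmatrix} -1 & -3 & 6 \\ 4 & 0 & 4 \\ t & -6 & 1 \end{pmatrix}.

t = -1

Expanding along the row containing t, det(B) is linear in t: det(B) = (-12)·t + (-156).
Set (-12)·t + (-156) = -144  ⇒  (-12)·t = 12  ⇒  t = -1.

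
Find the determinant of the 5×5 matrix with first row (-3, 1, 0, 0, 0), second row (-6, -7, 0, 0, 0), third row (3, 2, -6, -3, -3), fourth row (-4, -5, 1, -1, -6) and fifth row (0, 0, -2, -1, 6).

1701

The matrix is block lower-triangular with a 2×2 block and a 3×3 block on the diagonal, so its determinant equals the product of the determinants of the diagonal blocks.
det of the 2×2 block = 27
det of the 3×3 block = 63
det = (27)·(63) = 1701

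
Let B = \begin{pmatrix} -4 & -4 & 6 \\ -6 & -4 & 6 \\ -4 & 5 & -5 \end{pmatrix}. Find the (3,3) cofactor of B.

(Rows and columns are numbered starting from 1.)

-8

Delete row 3 and column 3; the remaining 2×2 submatrix is [-4 -4; -6 -4].
Its determinant is (-4)·(-4) − (-4)·(-6) = -8.
The cofactor carries sign (−1)^(3+3) = +1, so C_{3,3} = +(-8) = -8.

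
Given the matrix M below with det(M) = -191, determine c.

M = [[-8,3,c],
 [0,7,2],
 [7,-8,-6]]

9

Expanding along the row containing c, det(M) is linear in c: det(M) = (-49)·c + (250).
Set (-49)·c + (250) = -191  ⇒  (-49)·c = -441  ⇒  c = 9.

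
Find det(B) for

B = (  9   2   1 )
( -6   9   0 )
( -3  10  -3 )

-312

Expand along row 2:
  − (-6) · |2 1; 10 -3| = −(-6)·(-6 − 10) = -96
  + 9 · |9 1; -3 -3| = 9·(-27 − (-3)) = -216
Sum: (-96) + (-216) = -312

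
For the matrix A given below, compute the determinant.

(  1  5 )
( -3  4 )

det(A) = 1·4 − 5·(-3) = 4 − (-15) = 19

19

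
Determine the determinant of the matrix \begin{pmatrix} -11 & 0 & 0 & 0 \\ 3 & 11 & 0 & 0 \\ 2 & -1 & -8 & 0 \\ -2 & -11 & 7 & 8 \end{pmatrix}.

7744

The matrix is lower triangular, so the determinant is the product of the diagonal entries:
det = (-11) · (11) · (-8) · (8) = 7744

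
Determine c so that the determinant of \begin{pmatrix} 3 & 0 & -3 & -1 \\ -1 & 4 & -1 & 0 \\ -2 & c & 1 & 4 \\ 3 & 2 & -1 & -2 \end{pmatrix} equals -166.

Expanding along the row containing c, det(B) is linear in c: det(B) = (-8)·c + (-110).
Set (-8)·c + (-110) = -166  ⇒  (-8)·c = -56  ⇒  c = 7.

c = 7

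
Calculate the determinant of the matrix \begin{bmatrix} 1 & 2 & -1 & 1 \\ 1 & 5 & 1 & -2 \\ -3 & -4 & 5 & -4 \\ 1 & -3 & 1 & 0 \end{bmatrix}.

-28

Expand along row 4 (it has 1 zero):
  − (1) · M_41   where M_41 = det([2 -1 1; 5 1 -2; -4 5 -4]) = 13
  + (-3) · M_42   where M_42 = det([1 -1 1; 1 1 -2; -3 5 -4]) = 4
  − (1) · M_43   where M_43 = det([1 2 1; 1 5 -2; -3 -4 -4]) = 3
det = (-1)·(1)·(13) + (+1)·(-3)·(4) + (-1)·(1)·(3) = -28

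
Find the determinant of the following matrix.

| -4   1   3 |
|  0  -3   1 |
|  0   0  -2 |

The matrix is upper triangular, so the determinant is the product of the diagonal entries:
det = (-4) · (-3) · (-2) = -24

-24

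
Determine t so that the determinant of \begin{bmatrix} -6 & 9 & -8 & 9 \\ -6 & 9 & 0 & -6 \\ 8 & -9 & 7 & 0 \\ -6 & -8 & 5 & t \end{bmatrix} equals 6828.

Expanding along the column containing t, det(A) is linear in t: det(A) = (144)·t + (6396).
Set (144)·t + (6396) = 6828  ⇒  (144)·t = 432  ⇒  t = 3.

3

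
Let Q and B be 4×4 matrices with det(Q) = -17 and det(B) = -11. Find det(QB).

det(QB) = det(Q)·det(B) = (-17)·(-11) = 187

det(QB) = 187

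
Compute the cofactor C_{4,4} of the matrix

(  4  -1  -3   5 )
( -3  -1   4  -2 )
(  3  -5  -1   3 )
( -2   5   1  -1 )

21

Delete row 4 and column 4; the remaining 3×3 submatrix is [4 -1 -3; -3 -1 4; 3 -5 -1].
Its determinant is 21.
The cofactor carries sign (−1)^(4+4) = +1, so C_{4,4} = +(21) = 21.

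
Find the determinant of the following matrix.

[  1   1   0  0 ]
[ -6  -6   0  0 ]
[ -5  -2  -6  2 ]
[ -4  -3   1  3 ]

0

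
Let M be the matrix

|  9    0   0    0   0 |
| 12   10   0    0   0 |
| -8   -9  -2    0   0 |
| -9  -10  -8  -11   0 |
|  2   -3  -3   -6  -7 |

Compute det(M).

|M| = -13860

M is lower triangular, so det(M) is the product of the diagonal entries:
det = (9) · (10) · (-2) · (-11) · (-7) = -13860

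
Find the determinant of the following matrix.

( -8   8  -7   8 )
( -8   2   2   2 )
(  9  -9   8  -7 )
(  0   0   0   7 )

The determinant is 42.

Expand along row 4 (it has 3 zeros):
  + (7) · M_44   where M_44 = det([-8 8 -7; -8 2 2; 9 -9 8]) = 6
det = (+1)·(7)·(6) = 42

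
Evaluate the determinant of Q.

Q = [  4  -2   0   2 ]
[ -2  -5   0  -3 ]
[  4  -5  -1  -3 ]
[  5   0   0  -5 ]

det(Q) = -200

Expand along column 3 (it has 3 zeros):
  + (-1) · M_33   where M_33 = det([4 -2 2; -2 -5 -3; 5 0 -5]) = 200
det = (+1)·(-1)·(200) = -200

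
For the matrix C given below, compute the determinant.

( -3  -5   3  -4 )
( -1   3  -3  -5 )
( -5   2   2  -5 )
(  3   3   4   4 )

Expand along row 1:
  + (-3) · M_11   where M_11 = det([3 -3 -5; 2 2 -5; 3 4 4]) = 143
  − (-5) · M_12   where M_12 = det([-1 -3 -5; -5 2 -5; 3 4 4]) = 87
  + (3) · M_13   where M_13 = det([-1 3 -5; -5 2 -5; 3 3 4]) = 97
  − (-4) · M_14   where M_14 = det([-1 3 -3; -5 2 2; 3 3 4]) = 139
det = (+1)·(-3)·(143) + (-1)·(-5)·(87) + (+1)·(3)·(97) + (-1)·(-4)·(139) = 853

det(C) = 853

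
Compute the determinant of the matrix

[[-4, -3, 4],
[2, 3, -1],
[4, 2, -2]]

-16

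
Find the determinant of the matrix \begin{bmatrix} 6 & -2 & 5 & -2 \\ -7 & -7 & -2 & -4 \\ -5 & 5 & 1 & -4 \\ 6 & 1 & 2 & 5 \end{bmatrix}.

Expand along row 1:
  + (6) · M_11   where M_11 = det([-7 -2 -4; 5 1 -4; 1 2 5]) = -69
  − (-2) · M_12   where M_12 = det([-7 -2 -4; -5 1 -4; 6 2 5]) = -29
  + (5) · M_13   where M_13 = det([-7 -7 -4; -5 5 -4; 6 1 5]) = -70
  − (-2) · M_14   where M_14 = det([-7 -7 -2; -5 5 1; 6 1 2]) = -105
det = (+1)·(6)·(-69) + (-1)·(-2)·(-29) + (+1)·(5)·(-70) + (-1)·(-2)·(-105) = -1032

-1032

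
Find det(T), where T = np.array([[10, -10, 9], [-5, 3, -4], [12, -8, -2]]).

Expand along row 1:
  + 10 · |3 -4; -8 -2| = 10·(-6 − 32) = -380
  − (-10) · |-5 -4; 12 -2| = −(-10)·(10 − (-48)) = 580
  + 9 · |-5 3; 12 -8| = 9·(40 − 36) = 36
Sum: (-380) + (580) + (36) = 236

The determinant is 236.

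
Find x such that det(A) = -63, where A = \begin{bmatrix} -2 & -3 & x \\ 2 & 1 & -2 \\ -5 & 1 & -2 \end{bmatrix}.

Expanding along the column containing x, det(A) is linear in x: det(A) = (7)·x + (-42).
Set (7)·x + (-42) = -63  ⇒  (7)·x = -21  ⇒  x = -3.

-3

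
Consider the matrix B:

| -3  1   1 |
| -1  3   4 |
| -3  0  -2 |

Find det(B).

The determinant is 13.

Expand along row 3:
  + (-3) · |1 1; 3 4| = (-3)·(4 − 3) = -3
  + (-2) · |-3 1; -1 3| = (-2)·(-9 − (-1)) = 16
Sum: (-3) + (16) = 13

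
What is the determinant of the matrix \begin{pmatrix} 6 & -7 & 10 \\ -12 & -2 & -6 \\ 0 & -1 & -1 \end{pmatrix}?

The determinant is 180.

Expand along column 1:
  + 6 · |-2 -6; -1 -1| = 6·(2 − 6) = -24
  − (-12) · |-7 10; -1 -1| = −(-12)·(7 − (-10)) = 204
Sum: (-24) + (204) = 180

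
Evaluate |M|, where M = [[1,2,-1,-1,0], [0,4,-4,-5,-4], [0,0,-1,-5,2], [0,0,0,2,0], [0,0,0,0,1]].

M is upper triangular, so det(M) is the product of the diagonal entries:
det = (1) · (4) · (-1) · (2) · (1) = -8

-8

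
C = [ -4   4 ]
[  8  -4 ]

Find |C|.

det(C) = (-4)·(-4) − 4·8 = 16 − 32 = -16

|C| = -16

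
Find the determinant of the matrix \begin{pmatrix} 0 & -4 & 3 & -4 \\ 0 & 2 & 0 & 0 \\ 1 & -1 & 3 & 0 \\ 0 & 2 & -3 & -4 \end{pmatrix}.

Expand along row 2 (it has 3 zeros):
  + (2) · M_22   where M_22 = det([0 3 -4; 1 3 0; 0 -3 -4]) = 24
det = (+1)·(2)·(24) = 48

48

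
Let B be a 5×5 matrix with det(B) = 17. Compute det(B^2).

det(B^2) = (det B)^2 = (17)^2 = 289

289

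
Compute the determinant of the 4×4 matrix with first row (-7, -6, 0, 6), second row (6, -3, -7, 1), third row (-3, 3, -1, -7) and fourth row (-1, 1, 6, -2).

1828

Expand along row 1 (it has 1 zero):
  + (-7) · M_11   where M_11 = det([-3 -7 1; 3 -1 -7; 1 6 -2]) = -106
  − (-6) · M_12   where M_12 = det([6 -7 1; -3 -1 -7; -1 6 -2]) = 238
  − (6) · M_14   where M_14 = det([6 -3 -7; -3 3 -1; -1 1 6]) = 57
det = (+1)·(-7)·(-106) + (-1)·(-6)·(238) + (-1)·(6)·(57) = 1828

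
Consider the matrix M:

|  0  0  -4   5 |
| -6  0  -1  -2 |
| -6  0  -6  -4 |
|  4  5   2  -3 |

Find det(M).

The determinant is 990.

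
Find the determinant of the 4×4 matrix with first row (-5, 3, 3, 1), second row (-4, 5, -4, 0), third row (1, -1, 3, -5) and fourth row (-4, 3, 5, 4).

The determinant is -376.

Expand along row 2 (it has 1 zero):
  − (-4) · M_21   where M_21 = det([3 3 1; -1 3 -5; 3 5 4]) = 64
  + (5) · M_22   where M_22 = det([-5 3 1; 1 3 -5; -4 5 4]) = -120
  − (-4) · M_23   where M_23 = det([-5 3 1; 1 -1 -5; -4 3 4]) = -8
det = (-1)·(-4)·(64) + (+1)·(5)·(-120) + (-1)·(-4)·(-8) = -376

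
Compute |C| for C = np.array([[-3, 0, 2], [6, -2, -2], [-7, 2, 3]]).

Expand along column 2:
  + (-2) · |-3 2; -7 3| = (-2)·(-9 − (-14)) = -10
  − 2 · |-3 2; 6 -2| = −2·(6 − 12) = 12
Sum: (-10) + (12) = 2

|C| = 2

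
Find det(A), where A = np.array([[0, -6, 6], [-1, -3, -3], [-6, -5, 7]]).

Expand along column 1:
  − (-1) · |-6 6; -5 7| = −(-1)·(-42 − (-30)) = -12
  + (-6) · |-6 6; -3 -3| = (-6)·(18 − (-18)) = -216
Sum: (-12) + (-216) = -228

det(A) = -228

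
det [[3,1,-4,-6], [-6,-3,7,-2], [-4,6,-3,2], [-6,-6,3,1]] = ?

The determinant is 2441.

Expand along row 1:
  + (3) · M_11   where M_11 = det([-3 7 -2; 6 -3 2; -6 3 1]) = -99
  − (1) · M_12   where M_12 = det([-6 7 -2; -4 -3 2; -6 3 1]) = 58
  + (-4) · M_13   where M_13 = det([-6 -3 -2; -4 6 2; -6 -6 1]) = -204
  − (-6) · M_14   where M_14 = det([-6 -3 7; -4 6 -3; -6 -6 3]) = 330
det = (+1)·(3)·(-99) + (-1)·(1)·(58) + (+1)·(-4)·(-204) + (-1)·(-6)·(330) = 2441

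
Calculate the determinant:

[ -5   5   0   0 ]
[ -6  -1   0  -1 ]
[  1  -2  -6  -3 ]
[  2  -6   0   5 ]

Expand along column 3 (it has 3 zeros):
  + (-6) · M_33   where M_33 = det([-5 5 0; -6 -1 -1; 2 -6 5]) = 195
det = (+1)·(-6)·(195) = -1170

-1170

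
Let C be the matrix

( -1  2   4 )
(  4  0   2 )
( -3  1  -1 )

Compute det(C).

The determinant is 14.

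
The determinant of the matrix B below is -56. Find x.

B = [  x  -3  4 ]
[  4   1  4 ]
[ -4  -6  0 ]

x = -1

Expanding along the column containing x, det(B) is linear in x: det(B) = (24)·x + (-32).
Set (24)·x + (-32) = -56  ⇒  (24)·x = -24  ⇒  x = -1.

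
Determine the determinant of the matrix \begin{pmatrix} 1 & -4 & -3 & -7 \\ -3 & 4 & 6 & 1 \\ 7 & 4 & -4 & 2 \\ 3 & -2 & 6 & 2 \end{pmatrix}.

-2530

Expand along row 1:
  + (1) · M_11   where M_11 = det([4 6 1; 4 -4 2; -2 6 2]) = -136
  − (-4) · M_12   where M_12 = det([-3 6 1; 7 -4 2; 3 6 2]) = 66
  + (-3) · M_13   where M_13 = det([-3 4 1; 7 4 2; 3 -2 2]) = -94
  − (-7) · M_14   where M_14 = det([-3 4 6; 7 4 -4; 3 -2 6]) = -420
det = (+1)·(1)·(-136) + (-1)·(-4)·(66) + (+1)·(-3)·(-94) + (-1)·(-7)·(-420) = -2530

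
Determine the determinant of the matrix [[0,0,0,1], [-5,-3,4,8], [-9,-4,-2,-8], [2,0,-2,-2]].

Expand along row 1 (it has 3 zeros):
  − (1) · M_14   where M_14 = det([-5 -3 4; -9 -4 -2; 2 0 -2]) = 58
det = (-1)·(1)·(58) = -58

The determinant is -58.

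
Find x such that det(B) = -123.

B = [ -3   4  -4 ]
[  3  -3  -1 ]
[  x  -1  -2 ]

9

Expanding along the row containing x, det(B) is linear in x: det(B) = (-16)·x + (21).
Set (-16)·x + (21) = -123  ⇒  (-16)·x = -144  ⇒  x = 9.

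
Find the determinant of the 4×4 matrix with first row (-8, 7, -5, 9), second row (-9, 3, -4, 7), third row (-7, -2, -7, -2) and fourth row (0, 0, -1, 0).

-182

Expand along row 4 (it has 3 zeros):
  − (-1) · M_43   where M_43 = det([-8 7 9; -9 3 7; -7 -2 -2]) = -182
det = (-1)·(-1)·(-182) = -182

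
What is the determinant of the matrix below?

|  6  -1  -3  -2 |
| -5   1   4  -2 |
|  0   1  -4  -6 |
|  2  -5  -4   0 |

Expand along row 3 (it has 1 zero):
  − (1) · M_32   where M_32 = det([6 -3 -2; -5 4 -2; 2 -4 0]) = -60
  + (-4) · M_33   where M_33 = det([6 -1 -2; -5 1 -2; 2 -5 0]) = -102
  − (-6) · M_34   where M_34 = det([6 -1 -3; -5 1 4; 2 -5 -4]) = 39
det = (-1)·(1)·(-60) + (+1)·(-4)·(-102) + (-1)·(-6)·(39) = 702

The determinant is 702.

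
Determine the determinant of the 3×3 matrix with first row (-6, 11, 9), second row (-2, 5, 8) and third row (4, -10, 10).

Expand along column 1:
  + (-6) · |5 8; -10 10| = (-6)·(50 − (-80)) = -780
  − (-2) · |11 9; -10 10| = −(-2)·(110 − (-90)) = 400
  + 4 · |11 9; 5 8| = 4·(88 − 45) = 172
Sum: (-780) + (400) + (172) = -208

-208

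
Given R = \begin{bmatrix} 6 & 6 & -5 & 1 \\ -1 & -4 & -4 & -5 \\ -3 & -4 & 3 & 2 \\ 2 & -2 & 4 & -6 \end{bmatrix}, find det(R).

Expand along row 1:
  + (6) · M_11   where M_11 = det([-4 -4 -5; -4 3 2; -2 4 -6]) = 266
  − (6) · M_12   where M_12 = det([-1 -4 -5; -3 3 2; 2 4 -6]) = 172
  + (-5) · M_13   where M_13 = det([-1 -4 -5; -3 -4 2; 2 -2 -6]) = -42
  − (1) · M_14   where M_14 = det([-1 -4 -4; -3 -4 3; 2 -2 4]) = -118
det = (+1)·(6)·(266) + (-1)·(6)·(172) + (+1)·(-5)·(-42) + (-1)·(1)·(-118) = 892

det(R) = 892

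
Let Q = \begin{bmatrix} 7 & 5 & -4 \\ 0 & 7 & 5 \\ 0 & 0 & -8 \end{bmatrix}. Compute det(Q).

Q is upper triangular, so det(Q) is the product of the diagonal entries:
det = (7) · (7) · (-8) = -392

The determinant is -392.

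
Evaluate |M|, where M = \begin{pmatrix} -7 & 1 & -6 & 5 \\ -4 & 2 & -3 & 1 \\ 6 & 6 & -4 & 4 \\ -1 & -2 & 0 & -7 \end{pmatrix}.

Expand along row 4 (it has 1 zero):
  − (-1) · M_41   where M_41 = det([1 -6 5; 2 -3 1; 6 -4 4]) = 54
  + (-2) · M_42   where M_42 = det([-7 -6 5; -4 -3 1; 6 -4 4]) = 94
  + (-7) · M_44   where M_44 = det([-7 1 -6; -4 2 -3; 6 6 -4]) = 112
det = (-1)·(-1)·(54) + (+1)·(-2)·(94) + (+1)·(-7)·(112) = -918

-918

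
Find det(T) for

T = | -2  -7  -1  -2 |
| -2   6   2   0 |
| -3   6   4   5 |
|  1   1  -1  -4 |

Expand along row 2 (it has 1 zero):
  − (-2) · M_21   where M_21 = det([-7 -1 -2; 6 4 5; 1 -1 -4]) = 68
  + (6) · M_22   where M_22 = det([-2 -1 -2; -3 4 5; 1 -1 -4]) = 31
  − (2) · M_23   where M_23 = det([-2 -7 -2; -3 6 5; 1 1 -4]) = 125
det = (-1)·(-2)·(68) + (+1)·(6)·(31) + (-1)·(2)·(125) = 72

72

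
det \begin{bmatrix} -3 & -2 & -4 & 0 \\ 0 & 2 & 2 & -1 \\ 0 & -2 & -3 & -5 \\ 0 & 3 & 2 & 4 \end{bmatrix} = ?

Expand along column 1 (it has 3 zeros):
  + (-3) · M_11   where M_11 = det([2 2 -1; -2 -3 -5; 3 2 4]) = -23
det = (+1)·(-3)·(-23) = 69

The determinant is 69.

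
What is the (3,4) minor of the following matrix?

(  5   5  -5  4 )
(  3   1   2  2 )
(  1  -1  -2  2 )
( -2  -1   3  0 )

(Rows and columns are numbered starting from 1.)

Delete row 3 and column 4; the remaining 3×3 submatrix is [5 5 -5; 3 1 2; -2 -1 3].
Its determinant is -35.

-35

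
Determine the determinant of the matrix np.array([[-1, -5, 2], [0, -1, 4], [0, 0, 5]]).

5

The matrix is upper triangular, so the determinant is the product of the diagonal entries:
det = (-1) · (-1) · (5) = 5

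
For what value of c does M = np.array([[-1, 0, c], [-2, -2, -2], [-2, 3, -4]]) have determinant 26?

c = -4

Expanding along the row containing c, det(M) is linear in c: det(M) = (-10)·c + (-14).
Set (-10)·c + (-14) = 26  ⇒  (-10)·c = 40  ⇒  c = -4.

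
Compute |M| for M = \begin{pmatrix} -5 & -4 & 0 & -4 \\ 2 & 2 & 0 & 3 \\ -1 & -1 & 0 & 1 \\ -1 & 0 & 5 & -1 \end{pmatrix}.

Expand along column 3 (it has 3 zeros):
  − (5) · M_43   where M_43 = det([-5 -4 -4; 2 2 3; -1 -1 1]) = -5
det = (-1)·(5)·(-5) = 25

25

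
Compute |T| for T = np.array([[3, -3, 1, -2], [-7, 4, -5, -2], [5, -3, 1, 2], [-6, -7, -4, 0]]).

Expand along row 4 (it has 1 zero):
  − (-6) · M_41   where M_41 = det([-3 1 -2; 4 -5 -2; -3 1 2]) = 44
  + (-7) · M_42   where M_42 = det([3 1 -2; -7 -5 -2; 5 1 2]) = -56
  − (-4) · M_43   where M_43 = det([3 -3 -2; -7 4 -2; 5 -3 2]) = -8
det = (-1)·(-6)·(44) + (+1)·(-7)·(-56) + (-1)·(-4)·(-8) = 624

The determinant is 624.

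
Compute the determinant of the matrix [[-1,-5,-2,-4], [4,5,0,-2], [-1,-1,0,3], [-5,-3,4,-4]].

-54

Expand along column 3 (it has 2 zeros):
  + (-2) · M_13   where M_13 = det([4 5 -2; -1 -1 3; -5 -3 -4]) = -39
  − (4) · M_43   where M_43 = det([-1 -5 -4; 4 5 -2; -1 -1 3]) = 33
det = (+1)·(-2)·(-39) + (-1)·(4)·(33) = -54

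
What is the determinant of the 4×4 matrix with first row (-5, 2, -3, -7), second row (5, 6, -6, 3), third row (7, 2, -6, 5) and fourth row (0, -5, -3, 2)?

732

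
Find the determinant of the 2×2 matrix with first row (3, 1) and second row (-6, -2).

0

det = 3·(-2) − 1·(-6) = -6 − (-6) = 0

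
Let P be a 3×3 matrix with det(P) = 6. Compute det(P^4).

The determinant is 1296.

det(P^4) = (det P)^4 = (6)^4 = 1296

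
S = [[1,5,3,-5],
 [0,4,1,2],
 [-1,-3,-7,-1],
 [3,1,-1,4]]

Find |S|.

Expand along row 2 (it has 1 zero):
  + (4) · M_22   where M_22 = det([1 3 -5; -1 -7 -1; 3 -1 4]) = -136
  − (1) · M_23   where M_23 = det([1 5 -5; -1 -3 -1; 3 1 4]) = -46
  + (2) · M_24   where M_24 = det([1 5 3; -1 -3 -7; 3 1 -1]) = -76
det = (+1)·(4)·(-136) + (-1)·(1)·(-46) + (+1)·(2)·(-76) = -650

The determinant is -650.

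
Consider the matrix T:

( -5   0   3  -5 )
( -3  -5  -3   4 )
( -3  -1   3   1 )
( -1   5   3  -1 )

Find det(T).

The determinant is 534.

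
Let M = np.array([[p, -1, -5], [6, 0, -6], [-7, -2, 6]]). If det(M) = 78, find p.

p = -2

Expanding along the column containing p, det(M) is linear in p: det(M) = (-12)·p + (54).
Set (-12)·p + (54) = 78  ⇒  (-12)·p = 24  ⇒  p = -2.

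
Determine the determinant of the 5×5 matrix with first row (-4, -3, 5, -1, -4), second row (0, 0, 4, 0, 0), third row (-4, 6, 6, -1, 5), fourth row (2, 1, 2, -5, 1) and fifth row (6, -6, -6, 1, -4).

Expand along row 2 (it has 4 zeros):
  − (4) · M_23   where M_23 = det([-4 -3 -1 -4; -4 6 -1 5; 2 1 -5 1; 6 -6 1 -4]) = 108
det = (-1)·(4)·(108) = -432

-432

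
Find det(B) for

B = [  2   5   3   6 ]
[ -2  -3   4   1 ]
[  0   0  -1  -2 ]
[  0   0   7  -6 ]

B is block upper-triangular with a 2×2 block and a 2×2 block on the diagonal, so its determinant equals the product of the determinants of the diagonal blocks.
det of the 2×2 block = 4
det of the 2×2 block = 20
det = (4)·(20) = 80

|B| = 80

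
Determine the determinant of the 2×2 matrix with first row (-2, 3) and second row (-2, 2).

det = (-2)·2 − 3·(-2) = -4 − (-6) = 2

2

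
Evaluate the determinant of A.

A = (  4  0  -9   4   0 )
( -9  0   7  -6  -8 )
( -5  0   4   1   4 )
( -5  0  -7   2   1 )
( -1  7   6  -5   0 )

Expand along column 2 (it has 4 zeros):
  − (7) · M_52   where M_52 = det([4 -9 4 0; -9 7 -6 -8; -5 4 1 4; -5 -7 2 1]) = -1503
det = (-1)·(7)·(-1503) = 10521

10521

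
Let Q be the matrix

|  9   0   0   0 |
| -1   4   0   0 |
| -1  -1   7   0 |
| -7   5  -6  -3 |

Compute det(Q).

Q is lower triangular, so det(Q) is the product of the diagonal entries:
det = (9) · (4) · (7) · (-3) = -756

-756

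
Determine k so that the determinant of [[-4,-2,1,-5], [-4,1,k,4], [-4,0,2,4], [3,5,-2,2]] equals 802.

-4

Expanding along the row containing k, det(M) is linear in k: det(M) = (-140)·k + (242).
Set (-140)·k + (242) = 802  ⇒  (-140)·k = 560  ⇒  k = -4.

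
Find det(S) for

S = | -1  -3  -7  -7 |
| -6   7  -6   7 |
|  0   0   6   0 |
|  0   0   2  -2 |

det(S) = 300

S is block upper-triangular with a 2×2 block and a 2×2 block on the diagonal, so its determinant equals the product of the determinants of the diagonal blocks.
det of the 2×2 block = -25
det of the 2×2 block = -12
det = (-25)·(-12) = 300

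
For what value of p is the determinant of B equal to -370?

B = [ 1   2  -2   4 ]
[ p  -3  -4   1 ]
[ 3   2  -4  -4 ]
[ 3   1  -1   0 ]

8

Expanding along the column containing p, det(B) is linear in p: det(B) = (-8)·p + (-306).
Set (-8)·p + (-306) = -370  ⇒  (-8)·p = -64  ⇒  p = 8.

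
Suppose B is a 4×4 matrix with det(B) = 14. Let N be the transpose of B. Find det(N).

|N| = 14

det(Bᵀ) = det(B).
det(N) = (1)·(14) = 14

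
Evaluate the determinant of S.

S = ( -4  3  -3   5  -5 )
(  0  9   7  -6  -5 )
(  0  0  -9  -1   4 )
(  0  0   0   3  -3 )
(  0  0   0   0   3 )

|S| = 2916

S is upper triangular, so det(S) is the product of the diagonal entries:
det = (-4) · (9) · (-9) · (3) · (3) = 2916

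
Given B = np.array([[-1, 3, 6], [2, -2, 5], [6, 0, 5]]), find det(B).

142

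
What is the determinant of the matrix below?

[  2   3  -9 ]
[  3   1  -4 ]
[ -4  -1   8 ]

Expand along row 1:
  + 2 · |1 -4; -1 8| = 2·(8 − 4) = 8
  − 3 · |3 -4; -4 8| = −3·(24 − 16) = -24
  + (-9) · |3 1; -4 -1| = (-9)·(-3 − (-4)) = -9
Sum: (8) + (-24) + (-9) = -25

-25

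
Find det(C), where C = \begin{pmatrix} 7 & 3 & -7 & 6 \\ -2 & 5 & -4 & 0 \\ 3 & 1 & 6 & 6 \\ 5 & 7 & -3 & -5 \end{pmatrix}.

-4827

Expand along row 2 (it has 1 zero):
  − (-2) · M_21   where M_21 = det([3 -7 6; 1 6 6; 7 -3 -5]) = -635
  + (5) · M_22   where M_22 = det([7 -7 6; 3 6 6; 5 -3 -5]) = -633
  − (-4) · M_23   where M_23 = det([7 3 6; 3 1 6; 5 7 -5]) = -98
det = (-1)·(-2)·(-635) + (+1)·(5)·(-633) + (-1)·(-4)·(-98) = -4827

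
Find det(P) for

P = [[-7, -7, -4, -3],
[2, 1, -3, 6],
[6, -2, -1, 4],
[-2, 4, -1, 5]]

Expand along row 1:
  + (-7) · M_11   where M_11 = det([1 -3 6; -2 -1 4; 4 -1 5]) = -43
  − (-7) · M_12   where M_12 = det([2 -3 6; 6 -1 4; -2 -1 5]) = 64
  + (-4) · M_13   where M_13 = det([2 1 6; 6 -2 4; -2 4 5]) = 30
  − (-3) · M_14   where M_14 = det([2 1 -3; 6 -2 -1; -2 4 -1]) = -40
det = (+1)·(-7)·(-43) + (-1)·(-7)·(64) + (+1)·(-4)·(30) + (-1)·(-3)·(-40) = 509

509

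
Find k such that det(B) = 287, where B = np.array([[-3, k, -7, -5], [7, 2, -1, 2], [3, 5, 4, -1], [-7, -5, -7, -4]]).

Expanding along the column containing k, det(B) is linear in k: det(B) = (166)·k + (287).
Set (166)·k + (287) = 287  ⇒  (166)·k = 0  ⇒  k = 0.

0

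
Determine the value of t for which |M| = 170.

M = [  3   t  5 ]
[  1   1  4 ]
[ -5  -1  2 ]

t = -6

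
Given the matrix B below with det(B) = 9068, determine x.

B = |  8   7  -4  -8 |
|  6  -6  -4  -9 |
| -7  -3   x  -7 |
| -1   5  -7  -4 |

Expanding along the column containing x, det(B) is linear in x: det(B) = (591)·x + (8477).
Set (591)·x + (8477) = 9068  ⇒  (591)·x = 591  ⇒  x = 1.

1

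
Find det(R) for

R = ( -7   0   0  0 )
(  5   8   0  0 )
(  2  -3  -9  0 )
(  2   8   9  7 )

det(R) = 3528

R is lower triangular, so det(R) is the product of the diagonal entries:
det = (-7) · (8) · (-9) · (7) = 3528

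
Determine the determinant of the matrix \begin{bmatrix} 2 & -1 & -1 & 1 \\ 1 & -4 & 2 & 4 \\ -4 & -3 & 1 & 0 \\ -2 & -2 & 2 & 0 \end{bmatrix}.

Expand along column 4 (it has 2 zeros):
  − (1) · M_14   where M_14 = det([1 -4 2; -4 -3 1; -2 -2 2]) = -24
  + (4) · M_24   where M_24 = det([2 -1 -1; -4 -3 1; -2 -2 2]) = -16
det = (-1)·(1)·(-24) + (+1)·(4)·(-16) = -40

-40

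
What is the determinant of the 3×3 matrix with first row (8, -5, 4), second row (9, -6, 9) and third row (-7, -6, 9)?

Expand along row 1:
  + 8 · |-6 9; -6 9| = 8·(-54 − (-54)) = 0
  − (-5) · |9 9; -7 9| = −(-5)·(81 − (-63)) = 720
  + 4 · |9 -6; -7 -6| = 4·(-54 − 42) = -384
Sum: (0) + (720) + (-384) = 336

336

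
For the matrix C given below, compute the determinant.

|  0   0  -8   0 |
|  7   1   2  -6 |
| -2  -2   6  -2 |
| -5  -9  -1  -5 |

Expand along row 1 (it has 3 zeros):
  + (-8) · M_13   where M_13 = det([7 1 -6; -2 -2 -2; -5 -9 -5]) = -104
det = (+1)·(-8)·(-104) = 832

det(C) = 832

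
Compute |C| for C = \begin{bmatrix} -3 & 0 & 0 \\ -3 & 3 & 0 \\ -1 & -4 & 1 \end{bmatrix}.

C is lower triangular, so det(C) is the product of the diagonal entries:
det = (-3) · (3) · (1) = -9

|C| = -9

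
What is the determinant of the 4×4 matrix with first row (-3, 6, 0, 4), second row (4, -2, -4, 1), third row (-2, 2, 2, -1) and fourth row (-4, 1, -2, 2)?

Expand along row 1 (it has 1 zero):
  + (-3) · M_11   where M_11 = det([-2 -4 1; 2 2 -1; 1 -2 2]) = 10
  − (6) · M_12   where M_12 = det([4 -4 1; -2 2 -1; -4 -2 2]) = -12
  − (4) · M_14   where M_14 = det([4 -2 -4; -2 2 2; -4 1 -2]) = -24
det = (+1)·(-3)·(10) + (-1)·(6)·(-12) + (-1)·(4)·(-24) = 138

138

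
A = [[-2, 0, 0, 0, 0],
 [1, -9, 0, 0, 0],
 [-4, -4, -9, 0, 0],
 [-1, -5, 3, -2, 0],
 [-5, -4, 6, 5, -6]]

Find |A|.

The determinant is -1944.

A is lower triangular, so det(A) is the product of the diagonal entries:
det = (-2) · (-9) · (-9) · (-2) · (-6) = -1944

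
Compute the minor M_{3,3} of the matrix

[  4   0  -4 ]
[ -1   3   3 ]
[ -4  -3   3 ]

The minor is 12.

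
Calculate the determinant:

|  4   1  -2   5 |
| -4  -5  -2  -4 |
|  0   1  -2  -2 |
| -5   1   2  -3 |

Expand along row 3 (it has 1 zero):
  − (1) · M_32   where M_32 = det([4 -2 5; -4 -2 -4; -5 2 -3]) = -50
  + (-2) · M_33   where M_33 = det([4 1 5; -4 -5 -4; -5 1 -3]) = -61
  − (-2) · M_34   where M_34 = det([4 1 -2; -4 -5 -2; -5 1 2]) = 44
det = (-1)·(1)·(-50) + (+1)·(-2)·(-61) + (-1)·(-2)·(44) = 260

260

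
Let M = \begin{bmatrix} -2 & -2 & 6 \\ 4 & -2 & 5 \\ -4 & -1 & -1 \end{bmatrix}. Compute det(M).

Expand along column 1:
  + (-2) · |-2 5; -1 -1| = (-2)·(2 − (-5)) = -14
  − 4 · |-2 6; -1 -1| = −4·(2 − (-6)) = -32
  + (-4) · |-2 6; -2 5| = (-4)·(-10 − (-12)) = -8
Sum: (-14) + (-32) + (-8) = -54

|M| = -54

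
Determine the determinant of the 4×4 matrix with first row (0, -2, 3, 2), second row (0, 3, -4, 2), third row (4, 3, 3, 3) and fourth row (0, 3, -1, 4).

112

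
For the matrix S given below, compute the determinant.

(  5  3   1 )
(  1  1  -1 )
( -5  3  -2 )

Expand along row 1:
  + 5 · |1 -1; 3 -2| = 5·(-2 − (-3)) = 5
  − 3 · |1 -1; -5 -2| = −3·(-2 − 5) = 21
  + 1 · |1 1; -5 3| = 1·(3 − (-5)) = 8
Sum: (5) + (21) + (8) = 34

|S| = 34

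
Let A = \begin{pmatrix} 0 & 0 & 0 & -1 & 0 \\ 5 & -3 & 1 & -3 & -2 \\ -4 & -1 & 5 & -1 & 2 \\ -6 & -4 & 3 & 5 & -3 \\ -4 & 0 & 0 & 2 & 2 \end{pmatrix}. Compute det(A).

Expand along row 1 (it has 4 zeros):
  − (-1) · M_14   where M_14 = det([5 -3 1 -2; -4 -1 5 2; -6 -4 3 -3; -4 0 0 2]) = 370
det = (-1)·(-1)·(370) = 370

The determinant is 370.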